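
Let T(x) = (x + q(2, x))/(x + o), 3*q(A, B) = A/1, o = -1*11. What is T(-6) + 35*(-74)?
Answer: -132074/51 ≈ -2589.7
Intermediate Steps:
o = -11
q(A, B) = A/3 (q(A, B) = (A/1)/3 = (A*1)/3 = A/3)
T(x) = (⅔ + x)/(-11 + x) (T(x) = (x + (⅓)*2)/(x - 11) = (x + ⅔)/(-11 + x) = (⅔ + x)/(-11 + x))
T(-6) + 35*(-74) = (⅔ - 6)/(-11 - 6) + 35*(-74) = -16/3/(-17) - 2590 = -1/17*(-16/3) - 2590 = 16/51 - 2590 = -132074/51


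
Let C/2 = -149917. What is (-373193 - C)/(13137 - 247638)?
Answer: 24453/78167 ≈ 0.31283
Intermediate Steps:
C = -299834 (C = 2*(-149917) = -299834)
(-373193 - C)/(13137 - 247638) = (-373193 - 1*(-299834))/(13137 - 247638) = (-373193 + 299834)/(-234501) = -73359*(-1/234501) = 24453/78167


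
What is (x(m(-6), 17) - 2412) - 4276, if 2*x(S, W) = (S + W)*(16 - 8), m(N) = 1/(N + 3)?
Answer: -19864/3 ≈ -6621.3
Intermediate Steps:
m(N) = 1/(3 + N)
x(S, W) = 4*S + 4*W (x(S, W) = ((S + W)*(16 - 8))/2 = ((S + W)*8)/2 = (8*S + 8*W)/2 = 4*S + 4*W)
(x(m(-6), 17) - 2412) - 4276 = ((4/(3 - 6) + 4*17) - 2412) - 4276 = ((4/(-3) + 68) - 2412) - 4276 = ((4*(-⅓) + 68) - 2412) - 4276 = ((-4/3 + 68) - 2412) - 4276 = (200/3 - 2412) - 4276 = -7036/3 - 4276 = -19864/3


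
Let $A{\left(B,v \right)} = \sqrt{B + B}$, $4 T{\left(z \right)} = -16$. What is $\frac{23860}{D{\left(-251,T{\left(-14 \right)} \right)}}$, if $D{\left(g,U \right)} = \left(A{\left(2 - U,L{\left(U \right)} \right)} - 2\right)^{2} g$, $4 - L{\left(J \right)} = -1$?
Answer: $- \frac{5965}{251} - \frac{5965 \sqrt{3}}{502} \approx -44.346$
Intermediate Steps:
$L{\left(J \right)} = 5$ ($L{\left(J \right)} = 4 - -1 = 4 + 1 = 5$)
$T{\left(z \right)} = -4$ ($T{\left(z \right)} = \frac{1}{4} \left(-16\right) = -4$)
$A{\left(B,v \right)} = \sqrt{2} \sqrt{B}$ ($A{\left(B,v \right)} = \sqrt{2 B} = \sqrt{2} \sqrt{B}$)
$D{\left(g,U \right)} = g \left(-2 + \sqrt{2} \sqrt{2 - U}\right)^{2}$ ($D{\left(g,U \right)} = \left(\sqrt{2} \sqrt{2 - U} - 2\right)^{2} g = \left(-2 + \sqrt{2} \sqrt{2 - U}\right)^{2} g = g \left(-2 + \sqrt{2} \sqrt{2 - U}\right)^{2}$)
$\frac{23860}{D{\left(-251,T{\left(-14 \right)} \right)}} = \frac{23860}{\left(-251\right) \left(-2 + \sqrt{2} \sqrt{2 - -4}\right)^{2}} = \frac{23860}{\left(-251\right) \left(-2 + \sqrt{2} \sqrt{2 + 4}\right)^{2}} = \frac{23860}{\left(-251\right) \left(-2 + \sqrt{2} \sqrt{6}\right)^{2}} = \frac{23860}{\left(-251\right) \left(-2 + 2 \sqrt{3}\right)^{2}} = 23860 \left(- \frac{1}{251 \left(-2 + 2 \sqrt{3}\right)^{2}}\right) = - \frac{23860}{251 \left(-2 + 2 \sqrt{3}\right)^{2}}$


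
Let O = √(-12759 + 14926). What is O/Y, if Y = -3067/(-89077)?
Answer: 89077*√2167/3067 ≈ 1352.0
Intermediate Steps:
Y = 3067/89077 (Y = -3067*(-1/89077) = 3067/89077 ≈ 0.034431)
O = √2167 ≈ 46.551
O/Y = √2167/(3067/89077) = √2167*(89077/3067) = 89077*√2167/3067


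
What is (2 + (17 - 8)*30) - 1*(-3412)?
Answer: 3684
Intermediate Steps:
(2 + (17 - 8)*30) - 1*(-3412) = (2 + 9*30) + 3412 = (2 + 270) + 3412 = 272 + 3412 = 3684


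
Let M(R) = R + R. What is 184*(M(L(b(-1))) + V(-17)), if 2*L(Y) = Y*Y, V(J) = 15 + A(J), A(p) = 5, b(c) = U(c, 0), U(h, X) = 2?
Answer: 4416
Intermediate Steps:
b(c) = 2
V(J) = 20 (V(J) = 15 + 5 = 20)
L(Y) = Y²/2 (L(Y) = (Y*Y)/2 = Y²/2)
M(R) = 2*R
184*(M(L(b(-1))) + V(-17)) = 184*(2*((½)*2²) + 20) = 184*(2*((½)*4) + 20) = 184*(2*2 + 20) = 184*(4 + 20) = 184*24 = 4416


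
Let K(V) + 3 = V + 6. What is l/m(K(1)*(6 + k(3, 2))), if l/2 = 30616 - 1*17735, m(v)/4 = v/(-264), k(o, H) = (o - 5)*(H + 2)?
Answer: 425073/2 ≈ 2.1254e+5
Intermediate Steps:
k(o, H) = (-5 + o)*(2 + H)
K(V) = 3 + V (K(V) = -3 + (V + 6) = -3 + (6 + V) = 3 + V)
m(v) = -v/66 (m(v) = 4*(v/(-264)) = 4*(v*(-1/264)) = 4*(-v/264) = -v/66)
l = 25762 (l = 2*(30616 - 1*17735) = 2*(30616 - 17735) = 2*12881 = 25762)
l/m(K(1)*(6 + k(3, 2))) = 25762/((-(3 + 1)*(6 + (-10 - 5*2 + 2*3 + 2*3))/66)) = 25762/((-2*(6 + (-10 - 10 + 6 + 6))/33)) = 25762/((-2*(6 - 8)/33)) = 25762/((-2*(-2)/33)) = 25762/((-1/66*(-8))) = 25762/(4/33) = 25762*(33/4) = 425073/2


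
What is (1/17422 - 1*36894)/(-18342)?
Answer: 642767267/319554324 ≈ 2.0114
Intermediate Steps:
(1/17422 - 1*36894)/(-18342) = (1/17422 - 36894)*(-1/18342) = -642767267/17422*(-1/18342) = 642767267/319554324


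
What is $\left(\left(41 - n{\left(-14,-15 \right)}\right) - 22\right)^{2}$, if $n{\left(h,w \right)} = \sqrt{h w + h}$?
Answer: $25$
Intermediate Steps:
$n{\left(h,w \right)} = \sqrt{h + h w}$
$\left(\left(41 - n{\left(-14,-15 \right)}\right) - 22\right)^{2} = \left(\left(41 - \sqrt{- 14 \left(1 - 15\right)}\right) - 22\right)^{2} = \left(\left(41 - \sqrt{\left(-14\right) \left(-14\right)}\right) - 22\right)^{2} = \left(\left(41 - \sqrt{196}\right) - 22\right)^{2} = \left(\left(41 - 14\right) - 22\right)^{2} = \left(27 - 22\right)^{2} = 5^{2} = 25$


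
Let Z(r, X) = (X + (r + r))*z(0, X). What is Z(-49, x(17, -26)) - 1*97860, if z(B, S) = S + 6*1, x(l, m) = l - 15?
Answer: -98628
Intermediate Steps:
x(l, m) = -15 + l
z(B, S) = 6 + S (z(B, S) = S + 6 = 6 + S)
Z(r, X) = (6 + X)*(X + 2*r) (Z(r, X) = (X + (r + r))*(6 + X) = (X + 2*r)*(6 + X) = (6 + X)*(X + 2*r))
Z(-49, x(17, -26)) - 1*97860 = (6 + (-15 + 17))*((-15 + 17) + 2*(-49)) - 1*97860 = (6 + 2)*(2 - 98) - 97860 = 8*(-96) - 97860 = -768 - 97860 = -98628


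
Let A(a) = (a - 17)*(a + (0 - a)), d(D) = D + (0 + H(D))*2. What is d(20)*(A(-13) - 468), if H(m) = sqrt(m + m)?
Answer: -9360 - 1872*sqrt(10) ≈ -15280.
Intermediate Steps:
H(m) = sqrt(2)*sqrt(m) (H(m) = sqrt(2*m) = sqrt(2)*sqrt(m))
d(D) = D + 2*sqrt(2)*sqrt(D) (d(D) = D + (0 + sqrt(2)*sqrt(D))*2 = D + (sqrt(2)*sqrt(D))*2 = D + 2*sqrt(2)*sqrt(D))
A(a) = 0 (A(a) = (-17 + a)*(a - a) = (-17 + a)*0 = 0)
d(20)*(A(-13) - 468) = (20 + 2*sqrt(2)*sqrt(20))*(0 - 468) = (20 + 2*sqrt(2)*(2*sqrt(5)))*(-468) = (20 + 4*sqrt(10))*(-468) = -9360 - 1872*sqrt(10)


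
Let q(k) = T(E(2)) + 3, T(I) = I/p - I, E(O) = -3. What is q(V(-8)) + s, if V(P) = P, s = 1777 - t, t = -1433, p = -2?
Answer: 6435/2 ≈ 3217.5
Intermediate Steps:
s = 3210 (s = 1777 - 1*(-1433) = 1777 + 1433 = 3210)
T(I) = -3*I/2 (T(I) = I/(-2) - I = I*(-½) - I = -I/2 - I = -3*I/2)
q(k) = 15/2 (q(k) = -3/2*(-3) + 3 = 9/2 + 3 = 15/2)
q(V(-8)) + s = 15/2 + 3210 = 6435/2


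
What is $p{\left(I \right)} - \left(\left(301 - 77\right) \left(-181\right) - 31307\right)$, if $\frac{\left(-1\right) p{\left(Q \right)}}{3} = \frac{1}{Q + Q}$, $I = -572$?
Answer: $\frac{82197547}{1144} \approx 71851.0$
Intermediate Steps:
$p{\left(Q \right)} = - \frac{3}{2 Q}$ ($p{\left(Q \right)} = - \frac{3}{Q + Q} = - \frac{3}{2 Q}$)
$p{\left(I \right)} - \left(\left(301 - 77\right) \left(-181\right) - 31307\right) = - \frac{3}{2 \left(-572\right)} - \left(\left(301 - 77\right) \left(-181\right) - 31307\right) = \left(- \frac{3}{2}\right) \left(- \frac{1}{572}\right) - \left(\left(301 - 77\right) \left(-181\right) - 31307\right) = \frac{3}{1144} - \left(224 \left(-181\right) - 31307\right) = \frac{3}{1144} - \left(-40544 - 31307\right) = \frac{3}{1144} - -71851 = \frac{3}{1144} + 71851 = \frac{82197547}{1144}$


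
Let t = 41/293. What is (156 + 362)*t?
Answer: 21238/293 ≈ 72.485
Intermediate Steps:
t = 41/293 (t = 41*(1/293) = 41/293 ≈ 0.13993)
(156 + 362)*t = (156 + 362)*(41/293) = 518*(41/293) = 21238/293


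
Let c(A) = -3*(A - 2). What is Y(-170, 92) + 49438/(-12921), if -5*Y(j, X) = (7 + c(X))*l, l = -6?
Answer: -20636528/64605 ≈ -319.43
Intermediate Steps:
c(A) = 6 - 3*A (c(A) = -3*(-2 + A) = 6 - 3*A)
Y(j, X) = 78/5 - 18*X/5 (Y(j, X) = -(7 + (6 - 3*X))*(-6)/5 = -(13 - 3*X)*(-6)/5 = -(-78 + 18*X)/5 = 78/5 - 18*X/5)
Y(-170, 92) + 49438/(-12921) = (78/5 - 18/5*92) + 49438/(-12921) = (78/5 - 1656/5) + 49438*(-1/12921) = -1578/5 - 49438/12921 = -20636528/64605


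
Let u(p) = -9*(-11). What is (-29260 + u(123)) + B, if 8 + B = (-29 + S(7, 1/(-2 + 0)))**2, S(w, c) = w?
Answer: -28685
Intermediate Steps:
B = 476 (B = -8 + (-29 + 7)**2 = -8 + (-22)**2 = -8 + 484 = 476)
u(p) = 99
(-29260 + u(123)) + B = (-29260 + 99) + 476 = -29161 + 476 = -28685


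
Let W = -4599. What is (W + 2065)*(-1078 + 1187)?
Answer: -276206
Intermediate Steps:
(W + 2065)*(-1078 + 1187) = (-4599 + 2065)*(-1078 + 1187) = -2534*109 = -276206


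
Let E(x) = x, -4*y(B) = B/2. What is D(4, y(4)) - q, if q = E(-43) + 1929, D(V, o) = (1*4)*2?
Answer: -1878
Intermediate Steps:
y(B) = -B/8 (y(B) = -B/(4*2) = -B/8)
D(V, o) = 8 (D(V, o) = 4*2 = 8)
q = 1886 (q = -43 + 1929 = 1886)
D(4, y(4)) - q = 8 - 1*1886 = 8 - 1886 = -1878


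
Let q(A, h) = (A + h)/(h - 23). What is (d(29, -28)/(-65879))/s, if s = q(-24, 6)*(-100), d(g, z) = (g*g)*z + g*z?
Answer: -3451/988185 ≈ -0.0034923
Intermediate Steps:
q(A, h) = (A + h)/(-23 + h)
d(g, z) = g*z + z*g² (d(g, z) = g²*z + g*z = z*g² + g*z = g*z + z*g²)
s = -1800/17 (s = ((-24 + 6)/(-23 + 6))*(-100) = (-18/(-17))*(-100) = -1/17*(-18)*(-100) = (18/17)*(-100) = -1800/17 ≈ -105.88)
(d(29, -28)/(-65879))/s = ((29*(-28)*(1 + 29))/(-65879))/(-1800/17) = ((29*(-28)*30)*(-1/65879))*(-17/1800) = -24360*(-1/65879)*(-17/1800) = (24360/65879)*(-17/1800) = -3451/988185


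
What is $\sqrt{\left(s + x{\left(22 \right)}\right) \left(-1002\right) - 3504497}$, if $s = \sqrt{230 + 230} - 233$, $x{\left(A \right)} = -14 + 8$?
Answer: $\sqrt{-3265019 - 2004 \sqrt{115}} \approx 1812.9 i$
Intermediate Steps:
$x{\left(A \right)} = -6$
$s = -233 + 2 \sqrt{115}$ ($s = \sqrt{460} - 233 = 2 \sqrt{115} - 233 = -233 + 2 \sqrt{115} \approx -211.55$)
$\sqrt{\left(s + x{\left(22 \right)}\right) \left(-1002\right) - 3504497} = \sqrt{\left(\left(-233 + 2 \sqrt{115}\right) - 6\right) \left(-1002\right) - 3504497} = \sqrt{\left(-239 + 2 \sqrt{115}\right) \left(-1002\right) - 3504497} = \sqrt{\left(239478 - 2004 \sqrt{115}\right) - 3504497} = \sqrt{-3265019 - 2004 \sqrt{115}}$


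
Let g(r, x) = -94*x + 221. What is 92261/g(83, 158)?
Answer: -92261/14631 ≈ -6.3059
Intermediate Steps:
g(r, x) = 221 - 94*x
92261/g(83, 158) = 92261/(221 - 94*158) = 92261/(221 - 14852) = 92261/(-14631) = 92261*(-1/14631) = -92261/14631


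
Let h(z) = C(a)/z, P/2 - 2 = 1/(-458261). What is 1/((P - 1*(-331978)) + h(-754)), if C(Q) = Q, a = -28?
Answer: 172764397/57354676459754 ≈ 3.0122e-6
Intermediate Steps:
P = 1833042/458261 (P = 4 + 2/(-458261) = 4 + 2*(-1/458261) = 4 - 2/458261 = 1833042/458261 ≈ 4.0000)
h(z) = -28/z
1/((P - 1*(-331978)) + h(-754)) = 1/((1833042/458261 - 1*(-331978)) - 28/(-754)) = 1/((1833042/458261 + 331978) - 28*(-1/754)) = 1/(152134403300/458261 + 14/377) = 1/(57354676459754/172764397) = 172764397/57354676459754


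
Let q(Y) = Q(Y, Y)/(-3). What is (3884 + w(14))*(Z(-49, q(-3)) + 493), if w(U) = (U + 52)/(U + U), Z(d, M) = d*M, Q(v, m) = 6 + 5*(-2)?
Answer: 69806747/42 ≈ 1.6621e+6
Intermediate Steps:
Q(v, m) = -4 (Q(v, m) = 6 - 10 = -4)
q(Y) = 4/3 (q(Y) = -4/(-3) = -4*(-⅓) = 4/3)
Z(d, M) = M*d
w(U) = (52 + U)/(2*U) (w(U) = (52 + U)/((2*U)) = (52 + U)*(1/(2*U)) = (52 + U)/(2*U))
(3884 + w(14))*(Z(-49, q(-3)) + 493) = (3884 + (½)*(52 + 14)/14)*((4/3)*(-49) + 493) = (3884 + (½)*(1/14)*66)*(-196/3 + 493) = (3884 + 33/14)*(1283/3) = (54409/14)*(1283/3) = 69806747/42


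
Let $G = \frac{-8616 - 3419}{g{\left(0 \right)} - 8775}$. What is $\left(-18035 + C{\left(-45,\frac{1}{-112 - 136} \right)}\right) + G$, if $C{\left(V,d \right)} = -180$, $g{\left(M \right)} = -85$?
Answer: $- \frac{32274573}{1772} \approx -18214.0$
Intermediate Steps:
$G = \frac{2407}{1772}$ ($G = \frac{-8616 - 3419}{-85 - 8775} = - \frac{12035}{-8860} = \left(-12035\right) \left(- \frac{1}{8860}\right) = \frac{2407}{1772} \approx 1.3584$)
$\left(-18035 + C{\left(-45,\frac{1}{-112 - 136} \right)}\right) + G = \left(-18035 - 180\right) + \frac{2407}{1772} = -18215 + \frac{2407}{1772} = - \frac{32274573}{1772}$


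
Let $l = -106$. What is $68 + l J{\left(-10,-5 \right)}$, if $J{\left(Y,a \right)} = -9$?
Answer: $1022$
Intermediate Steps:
$68 + l J{\left(-10,-5 \right)} = 68 - -954 = 68 + 954 = 1022$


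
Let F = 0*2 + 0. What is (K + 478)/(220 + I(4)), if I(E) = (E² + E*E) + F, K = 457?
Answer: 935/252 ≈ 3.7103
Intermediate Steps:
F = 0 (F = 0 + 0 = 0)
I(E) = 2*E² (I(E) = (E² + E*E) + 0 = (E² + E²) + 0 = 2*E² + 0 = 2*E²)
(K + 478)/(220 + I(4)) = (457 + 478)/(220 + 2*4²) = 935/(220 + 2*16) = 935/(220 + 32) = 935/252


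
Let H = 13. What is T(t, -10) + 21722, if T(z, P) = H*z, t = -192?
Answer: 19226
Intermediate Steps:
T(z, P) = 13*z
T(t, -10) + 21722 = 13*(-192) + 21722 = -2496 + 21722 = 19226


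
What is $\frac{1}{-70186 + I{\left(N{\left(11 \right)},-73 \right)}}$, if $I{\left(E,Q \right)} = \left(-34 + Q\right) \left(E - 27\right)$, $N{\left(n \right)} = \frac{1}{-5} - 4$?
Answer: $- \frac{5}{334238} \approx -1.4959 \cdot 10^{-5}$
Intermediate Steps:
$N{\left(n \right)} = - \frac{21}{5}$ ($N{\left(n \right)} = - \frac{1}{5} - 4 = - \frac{21}{5}$)
$I{\left(E,Q \right)} = \left(-34 + Q\right) \left(-27 + E\right)$
$\frac{1}{-70186 + I{\left(N{\left(11 \right)},-73 \right)}} = \frac{1}{-70186 - - \frac{16692}{5}} = \frac{1}{-70186 + \left(918 + \frac{714}{5} + 1971 + \frac{1533}{5}\right)} = \frac{1}{-70186 + \frac{16692}{5}} = \frac{1}{- \frac{334238}{5}} = - \frac{5}{334238}$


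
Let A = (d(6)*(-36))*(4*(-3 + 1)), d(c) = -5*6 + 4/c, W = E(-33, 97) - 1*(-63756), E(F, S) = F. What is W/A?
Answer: -1931/256 ≈ -7.5430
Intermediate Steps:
W = 63723 (W = -33 - 1*(-63756) = -33 + 63756 = 63723)
d(c) = -30 + 4/c
A = -8448 (A = ((-30 + 4/6)*(-36))*(4*(-3 + 1)) = ((-30 + 4*(⅙))*(-36))*(4*(-2)) = ((-30 + ⅔)*(-36))*(-8) = -88/3*(-36)*(-8) = 1056*(-8) = -8448)
W/A = 63723/(-8448) = 63723*(-1/8448) = -1931/256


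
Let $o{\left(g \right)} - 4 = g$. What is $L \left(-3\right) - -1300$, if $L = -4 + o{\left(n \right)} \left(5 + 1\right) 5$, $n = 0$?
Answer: $952$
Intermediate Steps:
$o{\left(g \right)} = 4 + g$
$L = 116$ ($L = -4 + \left(4 + 0\right) \left(5 + 1\right) 5 = -4 + 4 \cdot 6 \cdot 5 = -4 + 4 \cdot 30 = -4 + 120 = 116$)
$L \left(-3\right) - -1300 = 116 \left(-3\right) - -1300 = -348 + 1300 = 952$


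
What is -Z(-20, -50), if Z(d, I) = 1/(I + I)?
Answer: 1/100 ≈ 0.010000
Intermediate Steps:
Z(d, I) = 1/(2*I)
-Z(-20, -50) = -1/(2*(-50)) = -(-1)/(2*50) = -1*(-1/100) = 1/100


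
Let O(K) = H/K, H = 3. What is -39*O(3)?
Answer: -39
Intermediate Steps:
O(K) = 3/K
-39*O(3) = -117/3 = -39*1 = -39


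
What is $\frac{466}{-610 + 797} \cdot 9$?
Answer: $\frac{4194}{187} \approx 22.428$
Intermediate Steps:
$\frac{466}{-610 + 797} \cdot 9 = \frac{466}{187} \cdot 9 = \frac{4194}{187}$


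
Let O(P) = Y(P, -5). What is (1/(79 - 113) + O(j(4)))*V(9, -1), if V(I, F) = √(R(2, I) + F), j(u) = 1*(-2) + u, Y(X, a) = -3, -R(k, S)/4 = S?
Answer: -103*I*√37/34 ≈ -18.427*I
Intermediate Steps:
R(k, S) = -4*S
j(u) = -2 + u
O(P) = -3
V(I, F) = √(F - 4*I) (V(I, F) = √(-4*I + F) = √(F - 4*I))
(1/(79 - 113) + O(j(4)))*V(9, -1) = (1/(79 - 113) - 3)*√(-1 - 4*9) = (1/(-34) - 3)*√(-1 - 36) = (-1/34 - 3)*√(-37) = -103*I*√37/34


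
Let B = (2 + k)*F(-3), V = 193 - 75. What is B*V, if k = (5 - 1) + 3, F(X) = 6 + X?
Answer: 3186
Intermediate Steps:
k = 7 (k = 4 + 3 = 7)
V = 118
B = 27 (B = (2 + 7)*(6 - 3) = 9*3 = 27)
B*V = 27*118 = 3186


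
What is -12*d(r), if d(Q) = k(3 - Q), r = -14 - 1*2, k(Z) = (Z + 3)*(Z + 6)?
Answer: -6600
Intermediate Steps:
k(Z) = (3 + Z)*(6 + Z)
r = -16 (r = -14 - 2 = -16)
d(Q) = 45 + (3 - Q)² - 9*Q (d(Q) = 18 + (3 - Q)² + 9*(3 - Q) = 18 + (3 - Q)² + (27 - 9*Q) = 45 + (3 - Q)² - 9*Q)
-12*d(r) = -12*(54 + (-16)² - 15*(-16)) = -12*(54 + 256 + 240) = -12*550 = -6600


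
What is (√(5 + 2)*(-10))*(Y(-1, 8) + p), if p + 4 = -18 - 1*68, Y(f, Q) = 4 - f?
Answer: 850*√7 ≈ 2248.9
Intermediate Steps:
p = -90 (p = -4 + (-18 - 1*68) = -4 + (-18 - 68) = -4 - 86 = -90)
(√(5 + 2)*(-10))*(Y(-1, 8) + p) = (√(5 + 2)*(-10))*((4 - 1*(-1)) - 90) = (√7*(-10))*((4 + 1) - 90) = (-10*√7)*(5 - 90) = -10*√7*(-85) = 850*√7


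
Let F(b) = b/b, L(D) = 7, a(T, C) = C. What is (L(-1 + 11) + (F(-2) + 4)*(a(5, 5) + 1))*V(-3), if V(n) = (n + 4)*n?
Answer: -111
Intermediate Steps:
V(n) = n*(4 + n) (V(n) = (4 + n)*n = n*(4 + n))
F(b) = 1
(L(-1 + 11) + (F(-2) + 4)*(a(5, 5) + 1))*V(-3) = (7 + (1 + 4)*(5 + 1))*(-3*(4 - 3)) = (7 + 5*6)*(-3*1) = (7 + 30)*(-3) = 37*(-3) = -111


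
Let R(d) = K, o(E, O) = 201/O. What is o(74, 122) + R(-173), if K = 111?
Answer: 13743/122 ≈ 112.65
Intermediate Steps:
R(d) = 111
o(74, 122) + R(-173) = 201/122 + 111 = 13743/122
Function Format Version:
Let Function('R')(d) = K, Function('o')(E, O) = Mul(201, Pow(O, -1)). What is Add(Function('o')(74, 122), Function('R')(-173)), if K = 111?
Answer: Rational(13743, 122) ≈ 112.65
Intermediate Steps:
Function('R')(d) = 111
Add(Function('o')(74, 122), Function('R')(-173)) = Add(Mul(201, Pow(122, -1)), 111) = Add(Mul(201, Rational(1, 122)), 111) = Add(Rational(201, 122), 111) = Rational(13743, 122)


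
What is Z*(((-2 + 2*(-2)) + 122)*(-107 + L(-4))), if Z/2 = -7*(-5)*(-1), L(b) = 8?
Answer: 803880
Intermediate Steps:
Z = -70 (Z = 2*(-7*(-5)*(-1)) = 2*(35*(-1)) = 2*(-35) = -70)
Z*(((-2 + 2*(-2)) + 122)*(-107 + L(-4))) = -70*((-2 + 2*(-2)) + 122)*(-107 + 8) = -70*((-2 - 4) + 122)*(-99) = -70*(-6 + 122)*(-99) = -8120*(-99) = -70*(-11484) = 803880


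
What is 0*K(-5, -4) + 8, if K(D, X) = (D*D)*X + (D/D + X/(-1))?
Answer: 8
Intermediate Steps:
K(D, X) = 1 - X + X*D**2 (K(D, X) = D**2*X + (1 + X*(-1)) = X*D**2 + (1 - X) = 1 - X + X*D**2)
0*K(-5, -4) + 8 = 0*(1 - 1*(-4) - 4*(-5)**2) + 8 = 0*(1 + 4 - 4*25) + 8 = 0*(1 + 4 - 100) + 8 = 0*(-95) + 8 = 0 + 8 = 8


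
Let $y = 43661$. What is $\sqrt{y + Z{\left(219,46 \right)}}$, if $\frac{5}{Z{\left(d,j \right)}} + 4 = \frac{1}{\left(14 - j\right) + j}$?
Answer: $\frac{\sqrt{5282827}}{11} \approx 208.95$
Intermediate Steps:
$Z{\left(d,j \right)} = - \frac{14}{11}$ ($Z{\left(d,j \right)} = \frac{5}{-4 + \frac{1}{\left(14 - j\right) + j}} = \frac{5}{-4 + \frac{1}{14}} = \frac{5}{- \frac{55}{14}} = 5 \left(- \frac{14}{55}\right) = - \frac{14}{11}$)
$\sqrt{y + Z{\left(219,46 \right)}} = \sqrt{43661 - \frac{14}{11}} = \sqrt{\frac{480257}{11}} = \frac{\sqrt{5282827}}{11}$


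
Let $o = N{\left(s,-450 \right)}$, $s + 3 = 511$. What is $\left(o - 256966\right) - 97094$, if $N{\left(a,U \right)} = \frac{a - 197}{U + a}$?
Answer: $- \frac{20535169}{58} \approx -3.5405 \cdot 10^{5}$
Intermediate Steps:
$s = 508$ ($s = -3 + 511 = 508$)
$N{\left(a,U \right)} = \frac{-197 + a}{U + a}$
$o = \frac{311}{58}$ ($o = \frac{-197 + 508}{-450 + 508} = \frac{1}{58} \cdot 311 = \frac{311}{58} \approx 5.3621$)
$\left(o - 256966\right) - 97094 = \left(\frac{311}{58} - 256966\right) - 97094 = - \frac{14903717}{58} - 97094 = - \frac{20535169}{58}$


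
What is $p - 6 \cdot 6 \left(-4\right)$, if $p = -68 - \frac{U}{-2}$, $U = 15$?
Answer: $\frac{167}{2} \approx 83.5$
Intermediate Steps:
$p = - \frac{121}{2}$ ($p = -68 - \frac{15}{-2} = -68 - 15 \left(- \frac{1}{2}\right) = -68 - - \frac{15}{2} = -68 + \frac{15}{2} = - \frac{121}{2} \approx -60.5$)
$p - 6 \cdot 6 \left(-4\right) = - \frac{121}{2} - 6 \cdot 6 \left(-4\right) = - \frac{121}{2} - 36 \left(-4\right) = - \frac{121}{2} - -144 = - \frac{121}{2} + 144 = \frac{167}{2}$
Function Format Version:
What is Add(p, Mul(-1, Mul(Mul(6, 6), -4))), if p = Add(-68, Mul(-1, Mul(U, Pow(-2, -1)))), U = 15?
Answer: Rational(167, 2) ≈ 83.500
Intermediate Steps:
p = Rational(-121, 2) (p = Add(-68, Mul(-1, Mul(15, Pow(-2, -1)))) = Add(-68, Mul(-1, Mul(15, Rational(-1, 2)))) = Add(-68, Mul(-1, Rational(-15, 2))) = Add(-68, Rational(15, 2)) = Rational(-121, 2) ≈ -60.500)
Add(p, Mul(-1, Mul(Mul(6, 6), -4))) = Add(Rational(-121, 2), Mul(-1, Mul(Mul(6, 6), -4))) = Add(Rational(-121, 2), Mul(-1, Mul(36, -4))) = Add(Rational(-121, 2), Mul(-1, -144)) = Add(Rational(-121, 2), 144) = Rational(167, 2)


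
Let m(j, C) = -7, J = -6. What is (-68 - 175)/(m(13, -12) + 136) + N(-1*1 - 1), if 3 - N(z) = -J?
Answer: -210/43 ≈ -4.8837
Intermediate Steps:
N(z) = -3 (N(z) = 3 - (-1)*(-6) = 3 - 1*6 = 3 - 6 = -3)
(-68 - 175)/(m(13, -12) + 136) + N(-1*1 - 1) = (-68 - 175)/(-7 + 136) - 3 = -243/129 - 3 = -243*1/129 - 3 = -81/43 - 3 = -210/43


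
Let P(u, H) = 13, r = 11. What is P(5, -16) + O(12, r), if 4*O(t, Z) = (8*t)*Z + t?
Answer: 280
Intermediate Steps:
O(t, Z) = t/4 + 2*Z*t (O(t, Z) = ((8*t)*Z + t)/4 = (8*Z*t + t)/4 = (t + 8*Z*t)/4 = t/4 + 2*Z*t)
P(5, -16) + O(12, r) = 13 + (1/4)*12*(1 + 8*11) = 13 + (1/4)*12*(1 + 88) = 13 + (1/4)*12*89 = 13 + 267 = 280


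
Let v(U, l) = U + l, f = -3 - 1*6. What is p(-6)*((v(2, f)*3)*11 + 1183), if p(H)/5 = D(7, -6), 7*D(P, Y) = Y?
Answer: -4080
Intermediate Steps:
D(P, Y) = Y/7
f = -9 (f = -3 - 6 = -9)
p(H) = -30/7 (p(H) = 5*((1/7)*(-6)) = 5*(-6/7) = -30/7)
p(-6)*((v(2, f)*3)*11 + 1183) = -30*(((2 - 9)*3)*11 + 1183)/7 = -30*(-7*3*11 + 1183)/7 = -30*(-21*11 + 1183)/7 = -30*(-231 + 1183)/7 = -30/7*952 = -4080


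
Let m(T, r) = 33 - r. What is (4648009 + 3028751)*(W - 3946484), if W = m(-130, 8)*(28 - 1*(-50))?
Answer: -30281240829840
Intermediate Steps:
W = 1950 (W = (33 - 1*8)*(28 - 1*(-50)) = (33 - 8)*(28 + 50) = 25*78 = 1950)
(4648009 + 3028751)*(W - 3946484) = (4648009 + 3028751)*(1950 - 3946484) = 7676760*(-3944534) = -30281240829840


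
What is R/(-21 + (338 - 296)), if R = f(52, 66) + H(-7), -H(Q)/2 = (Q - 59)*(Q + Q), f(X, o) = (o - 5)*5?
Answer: -1543/21 ≈ -73.476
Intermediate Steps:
f(X, o) = -25 + 5*o (f(X, o) = (-5 + o)*5 = -25 + 5*o)
H(Q) = -4*Q*(-59 + Q) (H(Q) = -2*(Q - 59)*(Q + Q) = -2*(-59 + Q)*2*Q = -4*Q*(-59 + Q))
R = -1543 (R = (-25 + 5*66) + 4*(-7)*(59 - 1*(-7)) = (-25 + 330) + 4*(-7)*(59 + 7) = 305 + 4*(-7)*66 = 305 - 1848 = -1543)
R/(-21 + (338 - 296)) = -1543/(-21 + (338 - 296)) = -1543/(-21 + 42) = -1543/21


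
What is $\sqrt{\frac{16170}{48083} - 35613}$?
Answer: $\frac{i \sqrt{1680318045303}}{6869} \approx 188.71 i$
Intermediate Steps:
$\sqrt{\frac{16170}{48083} - 35613} = \sqrt{16170 \cdot \frac{1}{48083} - 35613} = \sqrt{\frac{2310}{6869} - 35613} = \sqrt{- \frac{244623387}{6869}} = \frac{i \sqrt{1680318045303}}{6869}$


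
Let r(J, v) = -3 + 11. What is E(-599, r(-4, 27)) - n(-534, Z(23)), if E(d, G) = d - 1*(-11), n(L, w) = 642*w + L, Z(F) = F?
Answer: -14820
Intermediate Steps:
n(L, w) = L + 642*w
r(J, v) = 8
E(d, G) = 11 + d (E(d, G) = d + 11 = 11 + d)
E(-599, r(-4, 27)) - n(-534, Z(23)) = (11 - 599) - (-534 + 642*23) = -588 - (-534 + 14766) = -588 - 1*14232 = -588 - 14232 = -14820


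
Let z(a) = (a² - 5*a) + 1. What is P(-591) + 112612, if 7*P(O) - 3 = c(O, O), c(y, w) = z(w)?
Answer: 162932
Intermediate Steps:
z(a) = 1 + a² - 5*a
c(y, w) = 1 + w² - 5*w
P(O) = 4/7 - 5*O/7 + O²/7 (P(O) = 3/7 + (1 + O² - 5*O)/7 = 3/7 + (⅐ - 5*O/7 + O²/7) = 4/7 - 5*O/7 + O²/7)
P(-591) + 112612 = (4/7 - 5/7*(-591) + (⅐)*(-591)²) + 112612 = (4/7 + 2955/7 + (⅐)*349281) + 112612 = (4/7 + 2955/7 + 349281/7) + 112612 = 50320 + 112612 = 162932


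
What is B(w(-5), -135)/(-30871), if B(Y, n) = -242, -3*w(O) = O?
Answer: 242/30871 ≈ 0.0078391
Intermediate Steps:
w(O) = -O/3
B(w(-5), -135)/(-30871) = -242/(-30871) = -242*(-1/30871) = 242/30871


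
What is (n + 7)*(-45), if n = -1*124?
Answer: 5265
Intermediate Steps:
n = -124
(n + 7)*(-45) = (-124 + 7)*(-45) = -117*(-45) = 5265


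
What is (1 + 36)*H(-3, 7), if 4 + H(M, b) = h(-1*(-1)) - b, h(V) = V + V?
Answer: -333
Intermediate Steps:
h(V) = 2*V
H(M, b) = -2 - b (H(M, b) = -4 + (2*(-1*(-1)) - b) = -4 + (2*1 - b) = -4 + (2 - b) = -2 - b)
(1 + 36)*H(-3, 7) = (1 + 36)*(-2 - 1*7) = 37*(-2 - 7) = 37*(-9) = -333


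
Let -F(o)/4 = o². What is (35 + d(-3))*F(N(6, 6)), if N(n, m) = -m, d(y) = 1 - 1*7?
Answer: -4176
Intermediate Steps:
d(y) = -6 (d(y) = 1 - 7 = -6)
F(o) = -4*o²
(35 + d(-3))*F(N(6, 6)) = (35 - 6)*(-4*(-1*6)²) = 29*(-4*(-6)²) = 29*(-4*36) = 29*(-144) = -4176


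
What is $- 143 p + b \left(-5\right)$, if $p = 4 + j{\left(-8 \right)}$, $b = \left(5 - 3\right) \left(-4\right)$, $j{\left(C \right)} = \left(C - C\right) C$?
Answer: $-532$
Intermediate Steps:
$j{\left(C \right)} = 0$ ($j{\left(C \right)} = 0 C = 0$)
$b = -8$ ($b = 2 \left(-4\right) = -8$)
$p = 4$ ($p = 4 + 0 = 4$)
$- 143 p + b \left(-5\right) = \left(-143\right) 4 - -40 = -572 + 40 = -532$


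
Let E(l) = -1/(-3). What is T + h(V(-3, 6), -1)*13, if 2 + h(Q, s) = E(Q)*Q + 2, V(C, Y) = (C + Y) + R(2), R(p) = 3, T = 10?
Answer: 36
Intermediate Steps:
E(l) = 1/3 (E(l) = -1*(-1/3) = 1/3)
V(C, Y) = 3 + C + Y (V(C, Y) = (C + Y) + 3 = 3 + C + Y)
h(Q, s) = Q/3 (h(Q, s) = -2 + (Q/3 + 2) = -2 + (2 + Q/3) = Q/3)
T + h(V(-3, 6), -1)*13 = 10 + ((3 - 3 + 6)/3)*13 = 10 + ((1/3)*6)*13 = 10 + 2*13 = 10 + 26 = 36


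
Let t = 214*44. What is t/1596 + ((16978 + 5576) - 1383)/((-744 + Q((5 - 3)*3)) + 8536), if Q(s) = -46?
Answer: 8893771/1030218 ≈ 8.6329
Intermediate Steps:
t = 9416
t/1596 + ((16978 + 5576) - 1383)/((-744 + Q((5 - 3)*3)) + 8536) = 9416/1596 + ((16978 + 5576) - 1383)/((-744 - 46) + 8536) = 9416*(1/1596) + (22554 - 1383)/(-790 + 8536) = 2354/399 + 21171/7746 = 2354/399 + 21171*(1/7746) = 2354/399 + 7057/2582 = 8893771/1030218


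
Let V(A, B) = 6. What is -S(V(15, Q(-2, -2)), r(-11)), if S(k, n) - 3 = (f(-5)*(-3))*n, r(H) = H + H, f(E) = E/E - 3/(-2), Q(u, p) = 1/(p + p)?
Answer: -168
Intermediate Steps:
Q(u, p) = 1/(2*p)
f(E) = 5/2 (f(E) = 1 - 3*(-½) = 1 + 3/2 = 5/2)
r(H) = 2*H
S(k, n) = 3 - 15*n/2 (S(k, n) = 3 + ((5/2)*(-3))*n = 3 - 15*n/2)
-S(V(15, Q(-2, -2)), r(-11)) = -(3 - 15*(-11)) = -(3 - 15/2*(-22)) = -(3 + 165) = -1*168 = -168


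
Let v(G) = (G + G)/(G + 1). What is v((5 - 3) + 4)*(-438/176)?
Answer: -657/154 ≈ -4.2662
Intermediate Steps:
v(G) = 2*G/(1 + G) (v(G) = (2*G)/(1 + G) = 2*G/(1 + G))
v((5 - 3) + 4)*(-438/176) = (2*((5 - 3) + 4)/(1 + ((5 - 3) + 4)))*(-438/176) = (2*(2 + 4)/(1 + (2 + 4)))*(-438*1/176) = (2*6/(1 + 6))*(-219/88) = (2*6/7)*(-219/88) = (2*6*(⅐))*(-219/88) = (12/7)*(-219/88) = -657/154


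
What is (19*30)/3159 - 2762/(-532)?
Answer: 1504733/280098 ≈ 5.3722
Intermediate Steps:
(19*30)/3159 - 2762/(-532) = 570*(1/3159) - 2762*(-1/532) = 190/1053 + 1381/266 = 1504733/280098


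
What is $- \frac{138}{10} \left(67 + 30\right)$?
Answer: $- \frac{6693}{5} \approx -1338.6$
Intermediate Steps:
$- \frac{138}{10} \left(67 + 30\right) = \left(-138\right) \frac{1}{10} \cdot 97 = \left(- \frac{69}{5}\right) 97 = - \frac{6693}{5}$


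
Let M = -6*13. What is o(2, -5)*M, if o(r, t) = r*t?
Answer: 780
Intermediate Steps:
M = -78
o(2, -5)*M = (2*(-5))*(-78) = -10*(-78) = 780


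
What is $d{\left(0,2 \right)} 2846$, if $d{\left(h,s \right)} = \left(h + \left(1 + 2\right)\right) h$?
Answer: $0$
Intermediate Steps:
$d{\left(h,s \right)} = h \left(3 + h\right)$ ($d{\left(h,s \right)} = \left(h + 3\right) h = \left(3 + h\right) h = h \left(3 + h\right)$)
$d{\left(0,2 \right)} 2846 = 0 \left(3 + 0\right) 2846 = 0 \cdot 3 \cdot 2846 = 0 \cdot 2846 = 0$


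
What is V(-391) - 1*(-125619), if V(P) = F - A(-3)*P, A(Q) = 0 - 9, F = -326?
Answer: 121774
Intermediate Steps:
A(Q) = -9
V(P) = -326 + 9*P (V(P) = -326 - (-9)*P = -326 + 9*P)
V(-391) - 1*(-125619) = (-326 + 9*(-391)) - 1*(-125619) = (-326 - 3519) + 125619 = -3845 + 125619 = 121774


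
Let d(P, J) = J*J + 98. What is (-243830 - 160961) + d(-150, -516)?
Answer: -138437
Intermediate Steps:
d(P, J) = 98 + J² (d(P, J) = J² + 98 = 98 + J²)
(-243830 - 160961) + d(-150, -516) = (-243830 - 160961) + (98 + (-516)²) = -404791 + (98 + 266256) = -404791 + 266354 = -138437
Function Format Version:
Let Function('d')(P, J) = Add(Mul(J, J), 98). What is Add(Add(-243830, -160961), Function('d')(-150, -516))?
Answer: -138437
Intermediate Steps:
Function('d')(P, J) = Add(98, Pow(J, 2)) (Function('d')(P, J) = Add(Pow(J, 2), 98) = Add(98, Pow(J, 2)))
Add(Add(-243830, -160961), Function('d')(-150, -516)) = Add(Add(-243830, -160961), Add(98, Pow(-516, 2))) = Add(-404791, Add(98, 266256)) = Add(-404791, 266354) = -138437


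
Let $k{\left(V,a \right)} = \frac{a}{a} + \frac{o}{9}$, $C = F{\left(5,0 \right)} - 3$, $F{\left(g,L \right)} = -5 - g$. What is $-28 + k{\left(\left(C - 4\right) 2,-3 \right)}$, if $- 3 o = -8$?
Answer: $- \frac{721}{27} \approx -26.704$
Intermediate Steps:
$o = \frac{8}{3}$ ($o = \left(- \frac{1}{3}\right) \left(-8\right) = \frac{8}{3} \approx 2.6667$)
$C = -13$ ($C = \left(-5 - 5\right) - 3 = -10 - 3 = -13$)
$k{\left(V,a \right)} = \frac{35}{27}$ ($k{\left(V,a \right)} = \frac{a}{a} + \frac{8}{3 \cdot 9} = 1 + \frac{8}{3} \cdot \frac{1}{9} = 1 + \frac{8}{27} = \frac{35}{27}$)
$-28 + k{\left(\left(C - 4\right) 2,-3 \right)} = -28 + \frac{35}{27} = - \frac{721}{27}$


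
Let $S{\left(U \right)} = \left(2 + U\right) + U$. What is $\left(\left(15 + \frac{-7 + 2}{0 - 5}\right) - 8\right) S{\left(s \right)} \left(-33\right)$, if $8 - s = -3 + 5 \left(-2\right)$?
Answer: $-11616$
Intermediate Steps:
$s = 21$ ($s = 8 - \left(-3 + 5 \left(-2\right)\right) = 8 - \left(-3 - 10\right) = 8 - -13 = 8 + 13 = 21$)
$S{\left(U \right)} = 2 + 2 U$
$\left(\left(15 + \frac{-7 + 2}{0 - 5}\right) - 8\right) S{\left(s \right)} \left(-33\right) = \left(\left(15 + \frac{-7 + 2}{0 - 5}\right) - 8\right) \left(2 + 2 \cdot 21\right) \left(-33\right) = \left(\left(15 - \frac{5}{-5}\right) - 8\right) \left(2 + 42\right) \left(-33\right) = \left(\left(15 - -1\right) - 8\right) 44 \left(-33\right) = \left(\left(15 + 1\right) - 8\right) 44 \left(-33\right) = \left(16 - 8\right) 44 \left(-33\right) = 8 \cdot 44 \left(-33\right) = 352 \left(-33\right) = -11616$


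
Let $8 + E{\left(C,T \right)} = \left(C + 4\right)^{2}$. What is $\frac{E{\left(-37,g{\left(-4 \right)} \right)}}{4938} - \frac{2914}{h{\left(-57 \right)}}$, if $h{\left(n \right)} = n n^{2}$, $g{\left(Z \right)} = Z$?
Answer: $\frac{71527655}{304827678} \approx 0.23465$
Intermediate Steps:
$E{\left(C,T \right)} = -8 + \left(4 + C\right)^{2}$ ($E{\left(C,T \right)} = -8 + \left(C + 4\right)^{2} = -8 + \left(4 + C\right)^{2}$)
$h{\left(n \right)} = n^{3}$
$\frac{E{\left(-37,g{\left(-4 \right)} \right)}}{4938} - \frac{2914}{h{\left(-57 \right)}} = \frac{-8 + \left(4 - 37\right)^{2}}{4938} - \frac{2914}{\left(-57\right)^{3}} = \left(-8 + \left(-33\right)^{2}\right) \frac{1}{4938} - \frac{2914}{-185193} = \left(-8 + 1089\right) \frac{1}{4938} - - \frac{2914}{185193} = 1081 \cdot \frac{1}{4938} + \frac{2914}{185193} = \frac{1081}{4938} + \frac{2914}{185193} = \frac{71527655}{304827678}$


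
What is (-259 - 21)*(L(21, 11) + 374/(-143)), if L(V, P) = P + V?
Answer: -106960/13 ≈ -8227.7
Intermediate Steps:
(-259 - 21)*(L(21, 11) + 374/(-143)) = (-259 - 21)*((11 + 21) + 374/(-143)) = -280*(32 + 374*(-1/143)) = -280*(32 - 34/13) = -280*382/13 = -106960/13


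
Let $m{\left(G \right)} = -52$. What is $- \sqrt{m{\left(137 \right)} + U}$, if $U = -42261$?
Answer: $- i \sqrt{42313} \approx - 205.7 i$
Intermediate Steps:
$- \sqrt{m{\left(137 \right)} + U} = - \sqrt{-52 - 42261} = - \sqrt{-42313} = - i \sqrt{42313}$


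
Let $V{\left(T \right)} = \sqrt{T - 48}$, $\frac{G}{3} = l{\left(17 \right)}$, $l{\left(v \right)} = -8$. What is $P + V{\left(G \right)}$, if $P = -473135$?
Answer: $-473135 + 6 i \sqrt{2} \approx -4.7314 \cdot 10^{5} + 8.4853 i$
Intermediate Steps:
$G = -24$ ($G = 3 \left(-8\right) = -24$)
$V{\left(T \right)} = \sqrt{-48 + T}$
$P + V{\left(G \right)} = -473135 + \sqrt{-48 - 24} = -473135 + \sqrt{-72} = -473135 + 6 i \sqrt{2}$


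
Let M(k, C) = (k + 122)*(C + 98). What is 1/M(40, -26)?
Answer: 1/11664 ≈ 8.5734e-5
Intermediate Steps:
M(k, C) = (98 + C)*(122 + k) (M(k, C) = (122 + k)*(98 + C) = (98 + C)*(122 + k))
1/M(40, -26) = 1/(11956 + 98*40 + 122*(-26) - 26*40) = 1/(11956 + 3920 - 3172 - 1040) = 1/11664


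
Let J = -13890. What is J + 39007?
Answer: 25117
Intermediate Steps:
J + 39007 = -13890 + 39007 = 25117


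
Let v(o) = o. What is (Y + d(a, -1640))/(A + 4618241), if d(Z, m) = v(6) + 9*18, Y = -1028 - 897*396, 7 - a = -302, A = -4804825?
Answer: 44509/23323 ≈ 1.9084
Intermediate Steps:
a = 309 (a = 7 - 1*(-302) = 7 + 302 = 309)
Y = -356240 (Y = -1028 - 355212 = -356240)
d(Z, m) = 168 (d(Z, m) = 6 + 9*18 = 6 + 162 = 168)
(Y + d(a, -1640))/(A + 4618241) = (-356240 + 168)/(-4804825 + 4618241) = -356072/(-186584) = -356072*(-1/186584) = 44509/23323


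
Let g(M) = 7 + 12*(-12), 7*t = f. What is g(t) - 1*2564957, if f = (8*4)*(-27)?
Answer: -2565094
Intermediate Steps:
f = -864 (f = 32*(-27) = -864)
t = -864/7 (t = (1/7)*(-864) = -864/7 ≈ -123.43)
g(M) = -137 (g(M) = 7 - 144 = -137)
g(t) - 1*2564957 = -137 - 1*2564957 = -137 - 2564957 = -2565094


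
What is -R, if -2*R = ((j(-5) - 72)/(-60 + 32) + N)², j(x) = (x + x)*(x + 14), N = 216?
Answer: 9641025/392 ≈ 24594.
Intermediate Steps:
j(x) = 2*x*(14 + x) (j(x) = (2*x)*(14 + x) = 2*x*(14 + x))
R = -9641025/392 (R = -((2*(-5)*(14 - 5) - 72)/(-60 + 32) + 216)²/2 = -((2*(-5)*9 - 72)/(-28) + 216)²/2 = -((-90 - 72)*(-1/28) + 216)²/2 = -(-162*(-1/28) + 216)²/2 = -(81/14 + 216)²/2 = -(3105/14)²/2 = -½*9641025/196 = -9641025/392 ≈ -24594.)
-R = -1*(-9641025/392) = 9641025/392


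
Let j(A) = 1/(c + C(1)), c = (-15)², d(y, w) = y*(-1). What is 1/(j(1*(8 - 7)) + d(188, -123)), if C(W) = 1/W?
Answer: -226/42487 ≈ -0.0053193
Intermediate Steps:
d(y, w) = -y
c = 225
j(A) = 1/226 (j(A) = 1/(225 + 1/1) = 1/(225 + 1) = 1/226)
1/(j(1*(8 - 7)) + d(188, -123)) = 1/(1/226 - 1*188) = 1/(1/226 - 188) = 1/(-42487/226) = -226/42487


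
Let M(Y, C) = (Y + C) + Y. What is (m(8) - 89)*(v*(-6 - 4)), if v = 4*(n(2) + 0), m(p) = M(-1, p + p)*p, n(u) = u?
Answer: -1840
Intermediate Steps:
M(Y, C) = C + 2*Y (M(Y, C) = (C + Y) + Y = C + 2*Y)
m(p) = p*(-2 + 2*p) (m(p) = ((p + p) + 2*(-1))*p = (2*p - 2)*p = (-2 + 2*p)*p = p*(-2 + 2*p))
v = 8 (v = 4*(2 + 0) = 4*2 = 8)
(m(8) - 89)*(v*(-6 - 4)) = (2*8*(-1 + 8) - 89)*(8*(-6 - 4)) = (2*8*7 - 89)*(8*(-10)) = (112 - 89)*(-80) = 23*(-80) = -1840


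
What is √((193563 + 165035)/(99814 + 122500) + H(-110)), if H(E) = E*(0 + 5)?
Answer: I*√6775802918007/111157 ≈ 23.418*I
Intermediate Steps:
H(E) = 5*E (H(E) = E*5 = 5*E)
√((193563 + 165035)/(99814 + 122500) + H(-110)) = √((193563 + 165035)/(99814 + 122500) + 5*(-110)) = √(358598/222314 - 550) = √(358598*(1/222314) - 550) = √(179299/111157 - 550) = √(-60957051/111157) = I*√6775802918007/111157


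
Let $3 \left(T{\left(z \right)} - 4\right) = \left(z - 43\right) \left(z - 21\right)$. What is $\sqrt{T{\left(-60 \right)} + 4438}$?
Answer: $\sqrt{7223} \approx 84.988$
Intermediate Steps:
$T{\left(z \right)} = 4 + \frac{\left(-43 + z\right) \left(-21 + z\right)}{3}$ ($T{\left(z \right)} = 4 + \frac{\left(z - 43\right) \left(z - 21\right)}{3} = 4 + \frac{\left(-43 + z\right) \left(-21 + z\right)}{3}$)
$\sqrt{T{\left(-60 \right)} + 4438} = \sqrt{\left(305 - -1280 + \frac{\left(-60\right)^{2}}{3}\right) + 4438} = \sqrt{\left(305 + 1280 + \frac{1}{3} \cdot 3600\right) + 4438} = \sqrt{\left(305 + 1280 + 1200\right) + 4438} = \sqrt{2785 + 4438} = \sqrt{7223}$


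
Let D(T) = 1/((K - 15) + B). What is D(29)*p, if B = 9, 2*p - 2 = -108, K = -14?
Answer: 53/20 ≈ 2.6500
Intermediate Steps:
p = -53 (p = 1 + (1/2)*(-108) = 1 - 54 = -53)
D(T) = -1/20 (D(T) = 1/((-14 - 15) + 9) = 1/(-29 + 9) = 1/(-20) = -1/20)
D(29)*p = -1/20*(-53) = 53/20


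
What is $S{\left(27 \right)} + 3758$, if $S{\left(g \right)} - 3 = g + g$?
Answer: $3815$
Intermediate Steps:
$S{\left(g \right)} = 3 + 2 g$ ($S{\left(g \right)} = 3 + \left(g + g\right) = 3 + 2 g$)
$S{\left(27 \right)} + 3758 = \left(3 + 2 \cdot 27\right) + 3758 = \left(3 + 54\right) + 3758 = 57 + 3758 = 3815$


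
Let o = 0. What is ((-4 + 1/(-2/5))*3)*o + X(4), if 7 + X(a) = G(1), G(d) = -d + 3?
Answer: -5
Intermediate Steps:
G(d) = 3 - d
X(a) = -5 (X(a) = -7 + (3 - 1*1) = -7 + (3 - 1) = -7 + 2 = -5)
((-4 + 1/(-2/5))*3)*o + X(4) = ((-4 + 1/(-2/5))*3)*0 - 5 = ((-4 + 1/(-2*⅕))*3)*0 - 5 = ((-4 + 1/(-⅖))*3)*0 - 5 = ((-4 + 1*(-5/2))*3)*0 - 5 = ((-4 - 5/2)*3)*0 - 5 = -13/2*3*0 - 5 = -39/2*0 - 5 = 0 - 5 = -5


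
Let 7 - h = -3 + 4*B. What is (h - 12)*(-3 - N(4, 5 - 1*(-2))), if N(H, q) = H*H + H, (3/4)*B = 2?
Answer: 874/3 ≈ 291.33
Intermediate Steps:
B = 8/3 (B = (4/3)*2 = 8/3 ≈ 2.6667)
h = -⅔ (h = 7 - (-3 + 4*(8/3)) = 7 - (-3 + 32/3) = 7 - 1*23/3 = 7 - 23/3 = -⅔ ≈ -0.66667)
N(H, q) = H + H² (N(H, q) = H² + H = H + H²)
(h - 12)*(-3 - N(4, 5 - 1*(-2))) = (-⅔ - 12)*(-3 - 4*(1 + 4)) = -38*(-3 - 4*5)/3 = -38*(-3 - 1*20)/3 = -38*(-3 - 20)/3 = -38/3*(-23) = 874/3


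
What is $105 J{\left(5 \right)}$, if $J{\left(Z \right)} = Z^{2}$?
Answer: $2625$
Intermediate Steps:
$105 J{\left(5 \right)} = 105 \cdot 5^{2} = 105 \cdot 25 = 2625$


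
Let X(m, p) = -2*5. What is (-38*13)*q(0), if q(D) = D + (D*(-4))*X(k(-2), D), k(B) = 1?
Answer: 0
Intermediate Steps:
X(m, p) = -10
q(D) = 41*D (q(D) = D + (D*(-4))*(-10) = D - 4*D*(-10) = D + 40*D = 41*D)
(-38*13)*q(0) = (-38*13)*(41*0) = -494*0 = 0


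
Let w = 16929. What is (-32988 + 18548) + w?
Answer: 2489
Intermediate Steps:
(-32988 + 18548) + w = (-32988 + 18548) + 16929 = -14440 + 16929 = 2489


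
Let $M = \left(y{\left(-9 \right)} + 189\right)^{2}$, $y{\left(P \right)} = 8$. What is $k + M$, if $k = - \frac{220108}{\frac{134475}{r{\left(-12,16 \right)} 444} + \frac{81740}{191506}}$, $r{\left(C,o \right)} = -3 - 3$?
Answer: $\frac{183880215498697}{4255835665} \approx 43207.0$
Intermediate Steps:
$r{\left(C,o \right)} = -6$ ($r{\left(C,o \right)} = -3 - 3 = -6$)
$M = 38809$ ($M = \left(8 + 189\right)^{2} = 197^{2} = 38809$)
$k = \frac{18715489175712}{4255835665}$ ($k = - \frac{220108}{\frac{134475}{\left(-6\right) 444} + \frac{81740}{191506}} = - \frac{220108}{\frac{134475}{-2664} + 81740 \cdot \frac{1}{191506}} = - \frac{220108}{134475 \left(- \frac{1}{2664}\right) + \frac{40870}{95753}} = - \frac{220108}{- \frac{44825}{888} + \frac{40870}{95753}} = - \frac{220108}{- \frac{4255835665}{85028664}} = \left(-220108\right) \left(- \frac{85028664}{4255835665}\right) = \frac{18715489175712}{4255835665} \approx 4397.6$)
$k + M = \frac{18715489175712}{4255835665} + 38809 = \frac{183880215498697}{4255835665}$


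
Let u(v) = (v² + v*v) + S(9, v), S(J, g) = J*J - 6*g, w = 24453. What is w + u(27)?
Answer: 25830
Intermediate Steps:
S(J, g) = J² - 6*g
u(v) = 81 - 6*v + 2*v² (u(v) = (v² + v*v) + (9² - 6*v) = (v² + v²) + (81 - 6*v) = 2*v² + (81 - 6*v) = 81 - 6*v + 2*v²)
w + u(27) = 24453 + (81 - 6*27 + 2*27²) = 24453 + (81 - 162 + 2*729) = 24453 + (81 - 162 + 1458) = 24453 + 1377 = 25830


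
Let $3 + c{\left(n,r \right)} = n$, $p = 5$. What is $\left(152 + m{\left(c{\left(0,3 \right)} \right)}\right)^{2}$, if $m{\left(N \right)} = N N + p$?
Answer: $27556$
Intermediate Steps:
$c{\left(n,r \right)} = -3 + n$
$m{\left(N \right)} = 5 + N^{2}$ ($m{\left(N \right)} = N N + 5 = N^{2} + 5 = 5 + N^{2}$)
$\left(152 + m{\left(c{\left(0,3 \right)} \right)}\right)^{2} = \left(152 + \left(5 + \left(-3 + 0\right)^{2}\right)\right)^{2} = \left(152 + \left(5 + \left(-3\right)^{2}\right)\right)^{2} = \left(152 + \left(5 + 9\right)\right)^{2} = \left(152 + 14\right)^{2} = 166^{2} = 27556$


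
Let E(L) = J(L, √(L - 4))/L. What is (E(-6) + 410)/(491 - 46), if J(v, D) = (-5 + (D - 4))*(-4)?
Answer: 404/445 + 2*I*√10/1335 ≈ 0.90787 + 0.0047375*I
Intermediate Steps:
J(v, D) = 36 - 4*D (J(v, D) = (-5 + (-4 + D))*(-4) = (-9 + D)*(-4) = 36 - 4*D)
E(L) = (36 - 4*√(-4 + L))/L (E(L) = (36 - 4*√(L - 4))/L = (36 - 4*√(-4 + L))/L)
(E(-6) + 410)/(491 - 46) = (4*(9 - √(-4 - 6))/(-6) + 410)/(491 - 46) = (4*(-⅙)*(9 - √(-10)) + 410)/445 = (4*(-⅙)*(9 - I*√10) + 410)*(1/445) = ((-6 + 2*I*√10/3) + 410)*(1/445) = (404 + 2*I*√10/3)*(1/445) = 404/445 + 2*I*√10/1335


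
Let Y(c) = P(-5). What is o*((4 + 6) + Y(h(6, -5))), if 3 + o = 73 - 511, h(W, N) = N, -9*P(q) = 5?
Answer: -4165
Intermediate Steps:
P(q) = -5/9 (P(q) = -⅑*5 = -5/9)
Y(c) = -5/9
o = -441 (o = -3 + (73 - 511) = -3 - 438 = -441)
o*((4 + 6) + Y(h(6, -5))) = -441*((4 + 6) - 5/9) = -441*(10 - 5/9) = -441*85/9 = -4165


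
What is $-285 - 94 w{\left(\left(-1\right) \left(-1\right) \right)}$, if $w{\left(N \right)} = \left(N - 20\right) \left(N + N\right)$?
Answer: $3287$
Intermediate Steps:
$w{\left(N \right)} = 2 N \left(-20 + N\right)$ ($w{\left(N \right)} = \left(-20 + N\right) 2 N = 2 N \left(-20 + N\right)$)
$-285 - 94 w{\left(\left(-1\right) \left(-1\right) \right)} = -285 - 94 \cdot 2 \left(\left(-1\right) \left(-1\right)\right) \left(-20 - -1\right) = -285 - 94 \cdot 2 \cdot 1 \left(-20 + 1\right) = -285 - 94 \cdot 2 \cdot 1 \left(-19\right) = -285 - -3572 = -285 + 3572 = 3287$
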